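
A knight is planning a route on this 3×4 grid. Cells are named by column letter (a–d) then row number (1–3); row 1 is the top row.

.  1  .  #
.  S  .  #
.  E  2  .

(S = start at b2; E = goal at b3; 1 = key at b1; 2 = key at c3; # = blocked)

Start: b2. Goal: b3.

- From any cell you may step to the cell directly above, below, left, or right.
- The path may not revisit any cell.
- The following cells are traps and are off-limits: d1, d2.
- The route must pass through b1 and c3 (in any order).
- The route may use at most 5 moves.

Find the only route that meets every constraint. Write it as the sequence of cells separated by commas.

The budget equals the shortest possible length, so every move has to be on a shortest route through the required cells.
Route from b2: up 1 to b1, right 1 to c1, down 2 to c3, left 1 to b3 — 5 moves in all.
Check: all required cells visited; 5 ≤ 5 moves.

b2, b1, c1, c2, c3, b3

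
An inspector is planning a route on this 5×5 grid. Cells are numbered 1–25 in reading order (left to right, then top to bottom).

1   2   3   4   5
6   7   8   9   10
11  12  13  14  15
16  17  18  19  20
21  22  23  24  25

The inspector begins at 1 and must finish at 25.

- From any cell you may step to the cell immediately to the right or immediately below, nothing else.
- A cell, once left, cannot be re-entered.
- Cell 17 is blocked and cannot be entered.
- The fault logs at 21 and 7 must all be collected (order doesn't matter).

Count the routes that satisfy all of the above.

0

A right/down-only route from 1 to 25 makes exactly 4 down-moves and 4 right-moves in some order.
With no other constraints that would be C(8,4) = 70 routes.
21 is below but to the left of 7: going 7 → 21 would need a leftward move and 21 → 7 an upward move, so no right/down-only route can visit both required cells.
No route satisfies every constraint, so the count is 0.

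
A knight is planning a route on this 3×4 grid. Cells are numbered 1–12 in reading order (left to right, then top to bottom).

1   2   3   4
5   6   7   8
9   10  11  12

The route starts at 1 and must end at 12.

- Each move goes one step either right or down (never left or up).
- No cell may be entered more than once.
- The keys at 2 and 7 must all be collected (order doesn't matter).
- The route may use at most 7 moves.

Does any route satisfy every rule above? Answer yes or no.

yes

One route that works: 1 → 2 → 6 → 7 → 11 → 12.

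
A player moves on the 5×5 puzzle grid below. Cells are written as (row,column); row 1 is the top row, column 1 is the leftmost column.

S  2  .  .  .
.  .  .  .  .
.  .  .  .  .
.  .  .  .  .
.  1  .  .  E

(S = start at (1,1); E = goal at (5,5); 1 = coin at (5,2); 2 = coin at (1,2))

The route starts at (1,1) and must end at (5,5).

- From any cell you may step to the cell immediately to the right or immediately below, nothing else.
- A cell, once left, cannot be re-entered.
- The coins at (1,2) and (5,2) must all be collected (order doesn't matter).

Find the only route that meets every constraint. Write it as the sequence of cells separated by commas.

Moves only go right or down, so the column and row indices never decrease.
Route from (1,1): right to (1,2), 4× down (reaching (5,2)), 3× right (reaching (5,5)) — 8 moves in all.
Check: all required cells visited.

(1,1), (1,2), (2,2), (3,2), (4,2), (5,2), (5,3), (5,4), (5,5)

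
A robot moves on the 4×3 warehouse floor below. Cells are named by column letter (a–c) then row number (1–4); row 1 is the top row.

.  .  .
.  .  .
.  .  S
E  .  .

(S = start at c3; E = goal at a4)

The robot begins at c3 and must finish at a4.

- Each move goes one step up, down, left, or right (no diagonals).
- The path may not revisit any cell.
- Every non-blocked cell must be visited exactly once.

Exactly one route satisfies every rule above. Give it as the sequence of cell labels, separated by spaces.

c3 c4 b4 b3 b2 c2 c1 b1 a1 a2 a3 a4

Need to visit all 12 open cells exactly once, starting at c3 and ending at a4.
Route from c3: down to c4, left to b4, 2× up (reaching b2), right to c2, up to c1, 2× left (reaching a1), 3× down (reaching a4) — 11 moves in all.
Check: all 12 open cells covered.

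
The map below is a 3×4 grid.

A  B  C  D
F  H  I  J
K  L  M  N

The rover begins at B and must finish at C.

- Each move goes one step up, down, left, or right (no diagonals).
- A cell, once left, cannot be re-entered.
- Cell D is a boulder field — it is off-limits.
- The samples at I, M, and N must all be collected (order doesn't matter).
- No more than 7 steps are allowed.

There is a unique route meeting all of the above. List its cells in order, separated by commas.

Any route must reach I, M, and N and still end at C within 7 moves, so the order of the required stops is forced.
Route from B: down 2 to L, right 2 to N, up 1 to J, left 1 to I, up 1 to C — 7 moves in all.
Check: all required cells visited; 7 ≤ 7 moves.

B, H, L, M, N, J, I, C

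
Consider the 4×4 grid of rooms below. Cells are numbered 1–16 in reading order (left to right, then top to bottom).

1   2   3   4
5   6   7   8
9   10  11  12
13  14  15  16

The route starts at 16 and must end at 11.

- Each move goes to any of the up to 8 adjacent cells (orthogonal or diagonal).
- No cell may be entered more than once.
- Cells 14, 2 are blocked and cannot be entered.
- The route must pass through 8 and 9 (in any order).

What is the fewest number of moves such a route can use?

Any route passes through 8 and 9 in some order between 16 and 11. Summing Chebyshev distances along each leg and taking the cheapest ordering (16 → 8 → 9 → 11) gives a lower bound of 2 + 3 + 2 = 7 moves.
A route of 7 moves achieves this: 16 → 12 → 8 → 3 → 6 → 9 → 10 → 11.
Since 7 matches the lower bound, it is optimal.

7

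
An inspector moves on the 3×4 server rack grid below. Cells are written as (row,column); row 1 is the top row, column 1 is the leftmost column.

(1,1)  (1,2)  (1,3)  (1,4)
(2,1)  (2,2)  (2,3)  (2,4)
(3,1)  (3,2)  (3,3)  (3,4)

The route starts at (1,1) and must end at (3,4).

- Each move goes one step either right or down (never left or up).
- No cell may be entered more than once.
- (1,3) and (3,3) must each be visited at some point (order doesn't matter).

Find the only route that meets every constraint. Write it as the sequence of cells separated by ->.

(1,1) -> (1,2) -> (1,3) -> (2,3) -> (3,3) -> (3,4)

Moves only go right or down, so the column and row indices never decrease.
Route from (1,1): 2× right (reaching (1,3)), 2× down (reaching (3,3)), right to (3,4) — 5 moves in all.
Check: all required cells visited.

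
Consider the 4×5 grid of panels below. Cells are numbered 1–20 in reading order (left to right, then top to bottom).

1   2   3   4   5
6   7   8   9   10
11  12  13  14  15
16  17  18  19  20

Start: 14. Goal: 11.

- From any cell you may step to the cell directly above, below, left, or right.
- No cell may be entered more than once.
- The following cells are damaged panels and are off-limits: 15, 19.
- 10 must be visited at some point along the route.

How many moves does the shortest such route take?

Any route passes through 10 somewhere between 14 and 11. Summing Manhattan distances along the two legs (14 → 10 → 11) gives a lower bound of 2 + 5 = 7 moves.
The shortest route satisfying every rule uses 9 moves: 14 → 9 → 10 → 5 → 4 → 3 → 8 → 13 → 12 → 11.
The bound of 7 isn't tight here; checking systematically, no route of length 7 through 8 satisfies every constraint, so 9 is the minimum.

9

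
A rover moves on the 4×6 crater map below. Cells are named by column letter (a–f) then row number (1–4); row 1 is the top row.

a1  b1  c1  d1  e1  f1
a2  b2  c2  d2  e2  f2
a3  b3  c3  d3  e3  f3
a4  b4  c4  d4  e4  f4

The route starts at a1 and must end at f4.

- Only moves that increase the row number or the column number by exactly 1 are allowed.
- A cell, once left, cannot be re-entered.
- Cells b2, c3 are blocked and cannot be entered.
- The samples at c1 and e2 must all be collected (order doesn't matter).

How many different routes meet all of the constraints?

A right/down-only route from a1 to f4 makes exactly 3 down-moves and 5 right-moves in some order.
With no other constraints that would be C(8,3) = 56 routes.
A monotone route can only reach the required cells in the order c1, e2, so split there and multiply the segment counts (each segment already excludes blocked cells): a1→c1: 1; c1→e2: 3; e2→f4: 3; product = 9.
That gives 9 routes.

9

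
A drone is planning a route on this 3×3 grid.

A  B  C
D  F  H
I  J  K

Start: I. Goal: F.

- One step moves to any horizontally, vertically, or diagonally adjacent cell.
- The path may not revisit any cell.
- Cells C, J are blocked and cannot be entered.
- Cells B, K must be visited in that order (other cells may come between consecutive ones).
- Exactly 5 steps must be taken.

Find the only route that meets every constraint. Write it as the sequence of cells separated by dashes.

The waypoints must appear in the order B, K, with no cell reused.
Route from I: up to D, up-right to B, down-right to H, down to K, up-left to F — 5 moves in all.
Check: order respected (B at step 2, K at step 4); 5 moves as required.

I - D - B - H - K - F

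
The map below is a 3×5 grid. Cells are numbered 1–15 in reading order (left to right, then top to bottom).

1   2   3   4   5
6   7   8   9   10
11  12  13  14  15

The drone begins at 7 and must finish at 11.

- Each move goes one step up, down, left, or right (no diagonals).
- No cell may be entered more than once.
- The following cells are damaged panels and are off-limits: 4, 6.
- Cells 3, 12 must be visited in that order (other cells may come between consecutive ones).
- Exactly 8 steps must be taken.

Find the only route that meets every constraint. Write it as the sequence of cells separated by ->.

The waypoints must appear in the order 3, 12, with no cell reused.
Route from 7: up 1 to 2, right 1 to 3, down 1 to 8, right 1 to 9, down 1 to 14, left 3 to 11 — 8 moves in all.
Check: order respected (3 at step 2, 12 at step 7); 8 moves as required.

7 -> 2 -> 3 -> 8 -> 9 -> 14 -> 13 -> 12 -> 11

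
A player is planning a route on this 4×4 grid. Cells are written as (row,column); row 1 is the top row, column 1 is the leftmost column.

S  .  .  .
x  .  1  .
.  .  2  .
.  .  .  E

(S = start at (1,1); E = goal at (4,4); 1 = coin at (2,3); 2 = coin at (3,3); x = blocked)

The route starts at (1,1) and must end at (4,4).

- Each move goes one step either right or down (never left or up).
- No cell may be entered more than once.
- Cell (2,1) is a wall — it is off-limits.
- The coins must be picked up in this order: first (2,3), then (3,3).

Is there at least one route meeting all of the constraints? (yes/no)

yes

One route that works: (1,1) → (1,2) → (2,2) → (2,3) → (3,3) → (4,3) → (4,4).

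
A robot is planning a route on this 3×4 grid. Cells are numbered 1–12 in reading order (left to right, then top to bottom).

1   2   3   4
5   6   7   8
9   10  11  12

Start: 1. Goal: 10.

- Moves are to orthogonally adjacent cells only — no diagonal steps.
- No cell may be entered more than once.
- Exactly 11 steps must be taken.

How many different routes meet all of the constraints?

1

Need simple routes of exactly 11 moves from 1 to 10 (Manhattan distance 3, so 4 moves are spent on a detour and 4 undoing it).
Enumerating: 1 2 3 4 8 12 11 7 6 5 9 10.
That gives 1 route.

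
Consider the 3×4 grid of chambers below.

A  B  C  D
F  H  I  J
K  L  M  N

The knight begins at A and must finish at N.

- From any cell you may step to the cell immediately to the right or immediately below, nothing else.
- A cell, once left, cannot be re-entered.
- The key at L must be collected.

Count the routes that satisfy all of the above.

3

A right/down-only route from A to N makes exactly 2 down-moves and 3 right-moves in some order.
With no other constraints that would be C(5,2) = 10 routes.
Split at L and multiply the segment counts: A→L: 3; L→N: 1; product = 3.
That gives 3 routes.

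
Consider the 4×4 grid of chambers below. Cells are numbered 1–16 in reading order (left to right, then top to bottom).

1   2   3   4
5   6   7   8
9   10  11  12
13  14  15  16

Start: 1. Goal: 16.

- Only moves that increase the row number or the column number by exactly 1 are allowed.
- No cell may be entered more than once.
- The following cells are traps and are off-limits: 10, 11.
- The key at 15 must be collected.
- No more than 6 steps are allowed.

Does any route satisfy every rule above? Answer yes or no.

yes

One route that works: 1 → 5 → 9 → 13 → 14 → 15 → 16.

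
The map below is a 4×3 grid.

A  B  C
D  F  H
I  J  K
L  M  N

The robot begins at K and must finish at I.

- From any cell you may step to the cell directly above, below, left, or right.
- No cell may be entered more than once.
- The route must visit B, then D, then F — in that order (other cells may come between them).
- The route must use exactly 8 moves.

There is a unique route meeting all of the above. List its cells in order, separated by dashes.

The waypoints must appear in the order B, D, F, with no cell reused.
Route from K: up 2 to C, left 2 to A, down 1 to D, right 1 to F, down 1 to J, left 1 to I — 8 moves in all.
Check: order respected (B at step 3, D at step 5, F at step 6); 8 moves as required.

K - H - C - B - A - D - F - J - I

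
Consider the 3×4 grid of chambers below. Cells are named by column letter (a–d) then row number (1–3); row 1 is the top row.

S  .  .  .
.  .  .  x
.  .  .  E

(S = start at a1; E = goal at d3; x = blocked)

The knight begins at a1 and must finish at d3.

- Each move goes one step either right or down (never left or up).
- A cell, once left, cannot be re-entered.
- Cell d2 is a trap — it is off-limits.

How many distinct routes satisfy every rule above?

A right/down-only route from a1 to d3 makes exactly 2 down-moves and 3 right-moves in some order.
With no other constraints that would be C(5,2) = 10 routes.
Subtract routes through each blocked cell (inclusion–exclusion for overlaps): − through d2: 4 → 6.
That gives 6 routes.

6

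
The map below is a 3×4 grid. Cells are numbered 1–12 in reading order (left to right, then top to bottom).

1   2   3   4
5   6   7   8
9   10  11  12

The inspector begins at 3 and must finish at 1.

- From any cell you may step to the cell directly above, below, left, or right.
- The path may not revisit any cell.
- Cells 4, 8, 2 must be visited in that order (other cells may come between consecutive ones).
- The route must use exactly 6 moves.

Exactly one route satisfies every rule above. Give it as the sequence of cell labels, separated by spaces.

3 4 8 7 6 2 1

The waypoints must appear in the order 4, 8, 2, with no cell reused.
Route from 3: right 1 to 4, down 1 to 8, left 2 to 6, up 1 to 2, left 1 to 1 — 6 moves in all.
Check: order respected (4 at step 1, 8 at step 2, 2 at step 5); 6 moves as required.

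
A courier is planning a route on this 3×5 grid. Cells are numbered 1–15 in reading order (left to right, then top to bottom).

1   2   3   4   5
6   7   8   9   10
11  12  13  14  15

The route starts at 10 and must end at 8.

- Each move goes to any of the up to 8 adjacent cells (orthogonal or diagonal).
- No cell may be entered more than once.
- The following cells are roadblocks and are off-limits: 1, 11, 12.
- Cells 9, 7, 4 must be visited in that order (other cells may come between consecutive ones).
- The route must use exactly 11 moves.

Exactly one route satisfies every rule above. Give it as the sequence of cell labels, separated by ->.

The waypoints must appear in the order 9, 7, 4, with no cell reused.
Route from 10: up 1 to 5, down-left 1 to 9, down-right 1 to 15, left 2 to 13, up-left 1 to 7, left 1 to 6, up-right 1 to 2, right 2 to 4, down-left 1 to 8 — 11 moves in all.
Check: order respected (9 at step 2, 7 at step 6, 4 at step 10); 11 moves as required.

10 -> 5 -> 9 -> 15 -> 14 -> 13 -> 7 -> 6 -> 2 -> 3 -> 4 -> 8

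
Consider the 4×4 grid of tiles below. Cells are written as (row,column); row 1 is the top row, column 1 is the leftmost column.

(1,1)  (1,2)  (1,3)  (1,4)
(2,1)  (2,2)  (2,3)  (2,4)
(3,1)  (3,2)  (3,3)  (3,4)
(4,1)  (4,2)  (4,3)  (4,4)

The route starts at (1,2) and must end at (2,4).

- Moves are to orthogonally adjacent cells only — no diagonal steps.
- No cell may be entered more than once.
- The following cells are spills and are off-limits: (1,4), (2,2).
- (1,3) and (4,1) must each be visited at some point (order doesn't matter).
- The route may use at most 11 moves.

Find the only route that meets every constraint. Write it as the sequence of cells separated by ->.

Any route must reach (1,3) and (4,1) and still end at (2,4) within 11 moves, so the order of the required stops is forced.
Route from (1,2): right to (1,3), 2× down (reaching (3,3)), 2× left (reaching (3,1)), down to (4,1), 3× right (reaching (4,4)), 2× up (reaching (2,4)) — 11 moves in all.
Check: all required cells visited; 11 ≤ 11 moves.

(1,2) -> (1,3) -> (2,3) -> (3,3) -> (3,2) -> (3,1) -> (4,1) -> (4,2) -> (4,3) -> (4,4) -> (3,4) -> (2,4)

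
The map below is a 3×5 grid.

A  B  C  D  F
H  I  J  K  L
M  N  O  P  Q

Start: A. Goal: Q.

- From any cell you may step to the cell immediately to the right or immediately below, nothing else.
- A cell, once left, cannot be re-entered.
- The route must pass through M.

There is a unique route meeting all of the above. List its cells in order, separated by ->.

Moves only go right or down, so the column and row indices never decrease.
Route from A: down 2 to M, right 4 to Q — 6 moves in all.
Check: all required cells visited.

A -> H -> M -> N -> O -> P -> Q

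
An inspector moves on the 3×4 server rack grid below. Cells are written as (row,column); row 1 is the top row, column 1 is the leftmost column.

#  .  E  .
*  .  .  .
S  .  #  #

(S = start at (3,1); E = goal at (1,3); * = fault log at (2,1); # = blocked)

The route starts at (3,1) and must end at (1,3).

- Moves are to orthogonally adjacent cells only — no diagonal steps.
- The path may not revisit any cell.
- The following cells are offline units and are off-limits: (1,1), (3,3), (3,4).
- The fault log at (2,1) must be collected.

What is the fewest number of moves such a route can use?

Any route passes through (2,1) somewhere between (3,1) and (1,3). Summing Manhattan distances along the two legs ((3,1) → (2,1) → (1,3)) gives a lower bound of 1 + 3 = 4 moves.
A route of 4 moves achieves this: (3,1) → (2,1) → (2,2) → (1,2) → (1,3).
Since 4 matches the lower bound, it is optimal.

4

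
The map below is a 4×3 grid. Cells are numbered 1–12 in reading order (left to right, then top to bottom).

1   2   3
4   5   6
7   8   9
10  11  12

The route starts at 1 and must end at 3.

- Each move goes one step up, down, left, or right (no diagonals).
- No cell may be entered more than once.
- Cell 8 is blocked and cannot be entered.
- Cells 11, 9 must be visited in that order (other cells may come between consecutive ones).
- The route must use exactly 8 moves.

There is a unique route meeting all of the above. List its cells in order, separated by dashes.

1 - 4 - 7 - 10 - 11 - 12 - 9 - 6 - 3

The waypoints must appear in the order 11, 9, with no cell reused.
Route from 1: 3× down (reaching 10), 2× right (reaching 12), 3× up (reaching 3) — 8 moves in all.
Check: order respected (11 at step 4, 9 at step 6); 8 moves as required.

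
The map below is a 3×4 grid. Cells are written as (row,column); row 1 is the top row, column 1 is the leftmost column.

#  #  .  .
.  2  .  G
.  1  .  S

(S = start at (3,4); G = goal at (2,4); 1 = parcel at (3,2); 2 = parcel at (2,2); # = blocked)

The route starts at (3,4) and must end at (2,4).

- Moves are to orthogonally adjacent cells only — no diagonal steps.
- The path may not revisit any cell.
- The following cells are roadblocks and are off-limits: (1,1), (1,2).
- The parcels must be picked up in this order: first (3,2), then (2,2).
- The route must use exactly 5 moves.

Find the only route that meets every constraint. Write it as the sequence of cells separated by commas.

The waypoints must appear in the order (3,2), (2,2), with no cell reused.
Route from (3,4): 2× left (reaching (3,2)), up to (2,2), 2× right (reaching (2,4)) — 5 moves in all.
Check: order respected (1 at step 2, 2 at step 3); 5 moves as required.

(3,4), (3,3), (3,2), (2,2), (2,3), (2,4)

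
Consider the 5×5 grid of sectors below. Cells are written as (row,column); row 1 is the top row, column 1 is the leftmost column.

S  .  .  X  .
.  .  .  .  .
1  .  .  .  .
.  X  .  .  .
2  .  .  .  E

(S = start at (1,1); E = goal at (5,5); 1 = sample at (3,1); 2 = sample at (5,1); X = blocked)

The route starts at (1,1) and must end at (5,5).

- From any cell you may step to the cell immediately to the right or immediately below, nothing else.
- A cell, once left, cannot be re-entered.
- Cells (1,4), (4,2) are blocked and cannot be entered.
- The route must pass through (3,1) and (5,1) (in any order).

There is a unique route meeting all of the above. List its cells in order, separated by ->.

Moves only go right or down, so the column and row indices never decrease.
Route from (1,1): down 4 to (5,1), right 4 to (5,5) — 8 moves in all.
Check: all required cells visited.

(1,1) -> (2,1) -> (3,1) -> (4,1) -> (5,1) -> (5,2) -> (5,3) -> (5,4) -> (5,5)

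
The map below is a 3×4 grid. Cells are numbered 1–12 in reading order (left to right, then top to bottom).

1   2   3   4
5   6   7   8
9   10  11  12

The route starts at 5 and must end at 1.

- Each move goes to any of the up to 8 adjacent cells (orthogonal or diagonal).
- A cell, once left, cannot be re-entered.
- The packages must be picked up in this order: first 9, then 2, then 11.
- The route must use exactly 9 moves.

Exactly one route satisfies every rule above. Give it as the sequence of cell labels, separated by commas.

The waypoints must appear in the order 9, 2, 11, with no cell reused.
Route from 5: down 1 to 9, right 1 to 10, up-right 1 to 7, up-left 1 to 2, right 1 to 3, down-right 1 to 8, down-left 1 to 11, up-left 2 to 1 — 9 moves in all.
Check: order respected (9 at step 1, 2 at step 4, 11 at step 7); 9 moves as required.

5, 9, 10, 7, 2, 3, 8, 11, 6, 1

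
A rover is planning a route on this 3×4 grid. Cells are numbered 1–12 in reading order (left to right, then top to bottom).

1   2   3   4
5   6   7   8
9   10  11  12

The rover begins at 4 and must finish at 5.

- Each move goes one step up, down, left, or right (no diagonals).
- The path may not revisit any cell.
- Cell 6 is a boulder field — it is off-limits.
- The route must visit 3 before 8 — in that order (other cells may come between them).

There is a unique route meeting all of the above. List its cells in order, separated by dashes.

The waypoints must appear in the order 3, 8, with no cell reused.
Route from 4: left to 3, down to 7, right to 8, down to 12, 3× left (reaching 9), up to 5 — 8 moves in all.
Check: order respected (3 at step 1, 8 at step 3).

4 - 3 - 7 - 8 - 12 - 11 - 10 - 9 - 5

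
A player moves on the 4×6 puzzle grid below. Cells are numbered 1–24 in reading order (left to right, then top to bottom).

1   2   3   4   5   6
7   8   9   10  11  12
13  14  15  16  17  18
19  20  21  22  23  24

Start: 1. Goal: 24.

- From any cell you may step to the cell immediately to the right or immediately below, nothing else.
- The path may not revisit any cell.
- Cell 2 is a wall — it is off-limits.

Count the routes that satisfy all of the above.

21

A right/down-only route from 1 to 24 makes exactly 3 down-moves and 5 right-moves in some order.
With no other constraints that would be C(8,3) = 56 routes.
Subtract routes through each blocked cell (inclusion–exclusion for overlaps): − through 2: 35 → 21.
That gives 21 routes.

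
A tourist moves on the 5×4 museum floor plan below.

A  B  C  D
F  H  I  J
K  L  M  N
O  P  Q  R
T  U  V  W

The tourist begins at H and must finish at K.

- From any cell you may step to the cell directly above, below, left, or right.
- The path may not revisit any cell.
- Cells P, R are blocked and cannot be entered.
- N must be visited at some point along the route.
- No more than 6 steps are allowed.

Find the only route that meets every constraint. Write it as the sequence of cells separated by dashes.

Any route must reach N and still end at K within 6 moves, so the order of the required stops is forced.
Route from H: right 2 to J, down 1 to N, left 3 to K — 6 moves in all.
Check: all required cells visited; 6 ≤ 6 moves.

H - I - J - N - M - L - K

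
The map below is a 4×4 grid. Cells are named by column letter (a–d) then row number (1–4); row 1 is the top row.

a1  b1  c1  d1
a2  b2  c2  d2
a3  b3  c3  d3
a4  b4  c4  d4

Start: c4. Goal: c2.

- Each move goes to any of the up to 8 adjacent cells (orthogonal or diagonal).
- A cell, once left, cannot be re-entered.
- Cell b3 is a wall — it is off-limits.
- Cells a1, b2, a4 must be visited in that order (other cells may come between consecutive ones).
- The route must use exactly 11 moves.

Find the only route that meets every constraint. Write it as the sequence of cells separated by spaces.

The waypoints must appear in the order a1, b2, a4, with no cell reused.
Route from c4: up-right to d3, up to d2, up-left to c1, 2× left (reaching a1), down-right to b2, down-left to a3, down to a4, right to b4, up-right to c3, up to c2 — 11 moves in all.
Check: order respected (a1 at step 5, b2 at step 6, a4 at step 8); 11 moves as required.

c4 d3 d2 c1 b1 a1 b2 a3 a4 b4 c3 c2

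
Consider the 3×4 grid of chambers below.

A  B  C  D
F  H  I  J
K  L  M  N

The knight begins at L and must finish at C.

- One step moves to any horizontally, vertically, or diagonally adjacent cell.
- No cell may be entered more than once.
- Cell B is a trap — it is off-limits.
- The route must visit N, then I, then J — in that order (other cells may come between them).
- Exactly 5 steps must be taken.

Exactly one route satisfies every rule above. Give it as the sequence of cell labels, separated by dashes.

L - M - N - I - J - C

The waypoints must appear in the order N, I, J, with no cell reused.
Route from L: right 2 to N, up-left 1 to I, right 1 to J, up-left 1 to C — 5 moves in all.
Check: order respected (N at step 2, I at step 3, J at step 4); 5 moves as required.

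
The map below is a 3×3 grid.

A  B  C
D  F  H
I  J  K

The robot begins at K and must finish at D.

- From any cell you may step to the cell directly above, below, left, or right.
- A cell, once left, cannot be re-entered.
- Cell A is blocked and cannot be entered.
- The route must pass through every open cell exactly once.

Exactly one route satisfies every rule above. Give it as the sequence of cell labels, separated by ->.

Need to visit all 8 open cells exactly once, starting at K and ending at D.
Route from K: 2× up (reaching C), left to B, 2× down (reaching J), left to I, up to D — 7 moves in all.
Check: all 8 open cells covered.

K -> H -> C -> B -> F -> J -> I -> D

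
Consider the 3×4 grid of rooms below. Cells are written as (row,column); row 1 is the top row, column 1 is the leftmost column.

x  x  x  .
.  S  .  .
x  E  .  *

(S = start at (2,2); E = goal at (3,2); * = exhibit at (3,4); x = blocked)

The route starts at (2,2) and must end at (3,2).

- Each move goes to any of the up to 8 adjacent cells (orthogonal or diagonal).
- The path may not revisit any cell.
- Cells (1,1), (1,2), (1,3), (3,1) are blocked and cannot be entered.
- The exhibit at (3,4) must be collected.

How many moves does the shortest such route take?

4

Any route passes through (3,4) somewhere between (2,2) and (3,2). Summing Chebyshev distances along the two legs ((2,2) → (3,4) → (3,2)) gives a lower bound of 2 + 2 = 4 moves.
A route of 4 moves achieves this: (2,2) → (2,3) → (3,4) → (3,3) → (3,2).
Since 4 matches the lower bound, it is optimal.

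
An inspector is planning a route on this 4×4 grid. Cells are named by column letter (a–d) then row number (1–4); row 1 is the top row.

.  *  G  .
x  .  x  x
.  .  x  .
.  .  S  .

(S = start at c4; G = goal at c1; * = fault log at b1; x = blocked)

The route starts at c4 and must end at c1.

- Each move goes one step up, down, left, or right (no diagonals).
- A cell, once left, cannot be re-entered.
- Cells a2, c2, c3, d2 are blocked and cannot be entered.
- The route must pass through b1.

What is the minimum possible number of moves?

5

Any route passes through b1 somewhere between c4 and c1. Summing Manhattan distances along the two legs (c4 → b1 → c1) gives a lower bound of 4 + 1 = 5 moves.
A route of 5 moves achieves this: c4 → b4 → b3 → b2 → b1 → c1.
Since 5 matches the lower bound, it is optimal.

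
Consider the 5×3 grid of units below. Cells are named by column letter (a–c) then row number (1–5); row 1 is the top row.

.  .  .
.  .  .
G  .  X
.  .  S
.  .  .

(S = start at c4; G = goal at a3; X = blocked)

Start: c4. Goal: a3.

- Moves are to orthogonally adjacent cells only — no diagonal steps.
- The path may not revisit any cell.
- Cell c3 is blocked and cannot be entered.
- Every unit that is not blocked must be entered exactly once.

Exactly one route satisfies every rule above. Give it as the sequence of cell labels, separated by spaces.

Need to visit all 14 open cells exactly once, starting at c4 and ending at a3.
Cell c1 has only two open neighbours (c2 and b1), so the path must pass straight through it: one of those is the cell it's entered from and the other is where it exits.
Route from c4: down 1 to c5, left 2 to a5, up 1 to a4, right 1 to b4, up 2 to b2, right 1 to c2, up 1 to c1, left 2 to a1, down 2 to a3 — 13 moves in all.
Check: all 14 open cells covered.

c4 c5 b5 a5 a4 b4 b3 b2 c2 c1 b1 a1 a2 a3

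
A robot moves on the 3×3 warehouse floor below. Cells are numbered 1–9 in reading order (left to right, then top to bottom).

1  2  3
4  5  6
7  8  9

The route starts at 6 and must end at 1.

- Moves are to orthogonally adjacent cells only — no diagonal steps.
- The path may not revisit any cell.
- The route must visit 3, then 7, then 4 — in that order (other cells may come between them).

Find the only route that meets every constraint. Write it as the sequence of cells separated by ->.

6 -> 3 -> 2 -> 5 -> 8 -> 7 -> 4 -> 1

The waypoints must appear in the order 3, 7, 4, with no cell reused.
Route from 6: up to 3, left to 2, 2× down (reaching 8), left to 7, 2× up (reaching 1) — 7 moves in all.
Check: order respected (3 at step 1, 7 at step 5, 4 at step 6).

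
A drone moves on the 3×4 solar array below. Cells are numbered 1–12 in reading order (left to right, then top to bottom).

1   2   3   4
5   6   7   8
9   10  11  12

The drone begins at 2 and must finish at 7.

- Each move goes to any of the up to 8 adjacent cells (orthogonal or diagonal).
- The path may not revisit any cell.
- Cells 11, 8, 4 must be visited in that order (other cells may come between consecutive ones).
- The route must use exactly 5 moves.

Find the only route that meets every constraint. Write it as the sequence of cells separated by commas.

The waypoints must appear in the order 11, 8, 4, with no cell reused.
Route from 2: down 1 to 6, down-right 1 to 11, up-right 1 to 8, up 1 to 4, down-left 1 to 7 — 5 moves in all.
Check: order respected (11 at step 2, 8 at step 3, 4 at step 4); 5 moves as required.

2, 6, 11, 8, 4, 7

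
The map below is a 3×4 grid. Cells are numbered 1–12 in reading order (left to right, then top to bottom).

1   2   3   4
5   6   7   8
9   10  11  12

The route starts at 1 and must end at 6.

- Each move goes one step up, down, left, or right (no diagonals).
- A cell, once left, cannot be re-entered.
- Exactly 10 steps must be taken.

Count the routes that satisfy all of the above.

Need simple routes of exactly 10 moves from 1 to 6 (Manhattan distance 2, so 4 moves are spent on a detour and 4 undoing it).
Enumerating: 1 5 9 10 11 7 8 4 3 2 6 | 1 5 9 10 11 12 8 4 3 7 6 | 1 5 9 10 11 12 8 4 3 2 6 | 1 5 9 10 11 12 8 7 3 2 6 | 1 2 3 7 8 12 11 10 9 5 6 | 1 2 3 4 8 12 11 10 9 5 6 | 1 2 3 4 8 7 11 10 9 5 6.
That gives 7 routes.

7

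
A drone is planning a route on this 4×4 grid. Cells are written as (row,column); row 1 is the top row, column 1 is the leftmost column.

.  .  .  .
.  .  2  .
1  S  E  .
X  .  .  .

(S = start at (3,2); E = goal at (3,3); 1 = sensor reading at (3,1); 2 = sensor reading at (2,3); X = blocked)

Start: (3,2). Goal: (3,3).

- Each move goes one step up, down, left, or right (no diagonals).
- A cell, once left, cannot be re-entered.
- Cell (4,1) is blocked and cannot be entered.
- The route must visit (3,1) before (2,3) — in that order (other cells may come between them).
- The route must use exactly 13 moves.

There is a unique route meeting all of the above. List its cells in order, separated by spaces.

The waypoints must appear in the order (3,1), (2,3), with no cell reused.
Route from (3,2): left 1 to (3,1), up 2 to (1,1), right 1 to (1,2), down 1 to (2,2), right 1 to (2,3), up 1 to (1,3), right 1 to (1,4), down 3 to (4,4), left 1 to (4,3), up 1 to (3,3) — 13 moves in all.
Check: order respected (1 at step 1, 2 at step 6); 13 moves as required.

(3,2) (3,1) (2,1) (1,1) (1,2) (2,2) (2,3) (1,3) (1,4) (2,4) (3,4) (4,4) (4,3) (3,3)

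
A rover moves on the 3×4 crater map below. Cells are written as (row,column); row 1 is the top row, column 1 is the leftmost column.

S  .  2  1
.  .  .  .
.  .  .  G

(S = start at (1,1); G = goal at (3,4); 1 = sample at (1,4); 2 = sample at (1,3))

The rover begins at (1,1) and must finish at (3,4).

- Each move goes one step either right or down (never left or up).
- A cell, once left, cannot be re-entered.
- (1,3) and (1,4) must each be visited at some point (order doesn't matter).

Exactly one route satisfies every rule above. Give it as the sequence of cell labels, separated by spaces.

(1,1) (1,2) (1,3) (1,4) (2,4) (3,4)

Moves only go right or down, so the column and row indices never decrease.
Route from (1,1): 3× right (reaching (1,4)), 2× down (reaching (3,4)) — 5 moves in all.
Check: all required cells visited.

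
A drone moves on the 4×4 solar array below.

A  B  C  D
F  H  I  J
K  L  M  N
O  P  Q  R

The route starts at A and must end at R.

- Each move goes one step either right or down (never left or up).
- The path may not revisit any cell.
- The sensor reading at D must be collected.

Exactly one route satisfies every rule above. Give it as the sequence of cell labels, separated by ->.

A -> B -> C -> D -> J -> N -> R

Moves only go right or down, so the column and row indices never decrease.
Route from A: 3× right (reaching D), 3× down (reaching R) — 6 moves in all.
Check: all required cells visited.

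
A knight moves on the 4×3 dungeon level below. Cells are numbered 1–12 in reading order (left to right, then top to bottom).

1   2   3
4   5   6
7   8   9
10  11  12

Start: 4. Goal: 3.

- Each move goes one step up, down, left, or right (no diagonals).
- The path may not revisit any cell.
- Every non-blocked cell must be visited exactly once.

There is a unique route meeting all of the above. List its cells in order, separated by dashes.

Need to visit all 12 open cells exactly once, starting at 4 and ending at 3.
Cell 1 has only two open neighbours (4 and 2), so the path must pass straight through it: one of those is the cell it's entered from and the other is where it exits.
Route from 4: up 1 to 1, right 1 to 2, down 2 to 8, left 1 to 7, down 1 to 10, right 2 to 12, up 3 to 3 — 11 moves in all.
Check: all 12 open cells covered.

4 - 1 - 2 - 5 - 8 - 7 - 10 - 11 - 12 - 9 - 6 - 3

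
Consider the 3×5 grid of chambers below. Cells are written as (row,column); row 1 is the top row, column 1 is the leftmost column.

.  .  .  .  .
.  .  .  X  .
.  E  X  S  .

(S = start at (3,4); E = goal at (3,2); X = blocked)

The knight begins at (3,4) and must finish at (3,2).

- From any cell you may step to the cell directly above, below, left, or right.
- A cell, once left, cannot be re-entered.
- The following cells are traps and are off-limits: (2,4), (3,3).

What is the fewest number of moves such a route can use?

8

The Manhattan distance from (3,4) to (3,2) is |3−3| + |4−2| = 2, so at least 2 moves are needed.
That bound ignores the blocked cells. Measuring each leg by the fewest moves that actually steer around them ((3,4)→(3,2): 8) raises the lower bound to 8.
A route of 8 moves exists: (3,4) → (3,5) → (2,5) → (1,5) → (1,4) → (1,3) → (2,3) → (2,2) → (3,2).
Since 8 matches that lower bound, it is optimal.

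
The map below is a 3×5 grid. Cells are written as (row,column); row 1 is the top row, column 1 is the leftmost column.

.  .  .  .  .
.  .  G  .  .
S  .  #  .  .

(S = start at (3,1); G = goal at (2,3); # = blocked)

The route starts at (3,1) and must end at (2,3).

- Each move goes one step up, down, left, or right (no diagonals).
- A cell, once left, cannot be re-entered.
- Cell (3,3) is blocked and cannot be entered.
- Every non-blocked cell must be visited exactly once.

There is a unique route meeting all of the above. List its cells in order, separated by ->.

(3,1) -> (3,2) -> (2,2) -> (2,1) -> (1,1) -> (1,2) -> (1,3) -> (1,4) -> (1,5) -> (2,5) -> (3,5) -> (3,4) -> (2,4) -> (2,3)

Need to visit all 14 open cells exactly once, starting at (3,1) and ending at (2,3).
Cell (1,1) has only two open neighbours ((2,1) and (1,2)), so the path must pass straight through it: one of those is the cell it's entered from and the other is where it exits.
Route from (3,1): right 1 to (3,2), up 1 to (2,2), left 1 to (2,1), up 1 to (1,1), right 4 to (1,5), down 2 to (3,5), left 1 to (3,4), up 1 to (2,4), left 1 to (2,3) — 13 moves in all.
Check: all 14 open cells covered.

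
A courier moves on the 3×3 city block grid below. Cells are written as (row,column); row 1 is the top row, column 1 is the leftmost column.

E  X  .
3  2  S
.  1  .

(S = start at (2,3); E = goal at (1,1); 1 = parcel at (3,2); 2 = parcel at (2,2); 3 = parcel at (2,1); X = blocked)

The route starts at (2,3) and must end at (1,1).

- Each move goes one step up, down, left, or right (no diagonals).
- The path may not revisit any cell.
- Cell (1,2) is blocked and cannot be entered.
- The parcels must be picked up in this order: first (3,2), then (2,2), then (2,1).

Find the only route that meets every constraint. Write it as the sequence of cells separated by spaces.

(2,3) (3,3) (3,2) (2,2) (2,1) (1,1)

The waypoints must appear in the order (3,2), (2,2), (2,1), with no cell reused.
Route from (2,3): down to (3,3), left to (3,2), up to (2,2), left to (2,1), up to (1,1) — 5 moves in all.
Check: order respected (1 at step 2, 2 at step 3, 3 at step 4).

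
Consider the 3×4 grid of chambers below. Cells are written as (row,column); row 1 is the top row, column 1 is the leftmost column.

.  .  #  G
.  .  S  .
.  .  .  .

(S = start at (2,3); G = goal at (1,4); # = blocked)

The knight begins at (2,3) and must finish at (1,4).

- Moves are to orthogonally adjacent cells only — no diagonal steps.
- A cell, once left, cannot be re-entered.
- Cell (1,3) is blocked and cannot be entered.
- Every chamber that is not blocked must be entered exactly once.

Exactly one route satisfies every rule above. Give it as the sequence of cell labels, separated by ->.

Need to visit all 11 open cells exactly once, starting at (2,3) and ending at (1,4).
Cell (3,1) has only two open neighbours ((2,1) and (3,2)), so the path must pass straight through it: one of those is the cell it's entered from and the other is where it exits.
Route from (2,3): left 1 to (2,2), up 1 to (1,2), left 1 to (1,1), down 2 to (3,1), right 3 to (3,4), up 2 to (1,4) — 10 moves in all.
Check: all 11 open cells covered.

(2,3) -> (2,2) -> (1,2) -> (1,1) -> (2,1) -> (3,1) -> (3,2) -> (3,3) -> (3,4) -> (2,4) -> (1,4)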